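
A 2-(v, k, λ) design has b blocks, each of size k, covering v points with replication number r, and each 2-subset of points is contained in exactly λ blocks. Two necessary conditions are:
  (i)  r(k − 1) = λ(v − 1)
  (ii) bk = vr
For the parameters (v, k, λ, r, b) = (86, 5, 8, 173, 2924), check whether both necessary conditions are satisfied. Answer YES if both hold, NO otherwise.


Condition (i): r(k − 1) = 173·4 = 692; λ(v − 1) = 8·85 = 680. Match? NO.
Condition (ii): bk = 2924·5 = 14620; vr = 86·173 = 14878. Match? NO.
Both conditions hold? NO.

NO


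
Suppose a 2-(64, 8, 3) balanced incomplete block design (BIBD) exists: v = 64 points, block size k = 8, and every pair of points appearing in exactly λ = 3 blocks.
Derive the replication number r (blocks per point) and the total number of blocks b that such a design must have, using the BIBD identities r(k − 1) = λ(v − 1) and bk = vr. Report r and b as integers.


Any 2-(v, k, λ) BIBD satisfies two necessary conditions:
  (i)  Each point sits in r blocks, and counting incidences through any fixed point gives r(k − 1) = λ(v − 1), so r = λ(v − 1)/(k − 1).
  (ii) Total incidences bk = vr, so b = vr/k.
Step 1: r = λ(v − 1)/(k − 1) = 3·(64 − 1)/(8 − 1) = 3·63/7 = 189/7 = 27.
Step 2: b = vr/k = 64·27/8 = 1728/8 = 216.
Check integrality: r = 27 ∈ Z ✓, b = 216 ∈ Z ✓.
(These identities are necessary conditions: they determine r and b for any design with these parameters, but do not by themselves prove that one exists.)

r = 27, b = 216.


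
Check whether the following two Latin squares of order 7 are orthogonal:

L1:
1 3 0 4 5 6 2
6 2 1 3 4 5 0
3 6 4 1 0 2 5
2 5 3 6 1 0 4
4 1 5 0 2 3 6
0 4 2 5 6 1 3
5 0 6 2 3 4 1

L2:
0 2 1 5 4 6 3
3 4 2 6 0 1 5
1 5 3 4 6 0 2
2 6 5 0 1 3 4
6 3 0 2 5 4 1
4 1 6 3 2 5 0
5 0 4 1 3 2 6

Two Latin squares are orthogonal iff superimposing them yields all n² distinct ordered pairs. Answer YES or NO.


Form the n² = 49 superimposed pairs (L1[i][j], L2[i][j]), row by row (rows and columns indexed from 0):
row 0: (1,0) (3,2) (0,1) (4,5) (5,4) (6,6) (2,3)
row 1: (6,3) (2,4) (1,2) (3,6) (4,0) (5,1) (0,5)
row 2: (3,1) (6,5) (4,3) (1,4) (0,6) (2,0) (5,2)
row 3: (2,2) (5,6) (3,5) (6,0) (1,1) (0,3) (4,4)
row 4: (4,6) (1,3) (5,0) (0,2) (2,5) (3,4) (6,1)
row 5: (0,4) (4,1) (2,6) (5,3) (6,2) (1,5) (3,0)
row 6: (5,5) (0,0) (6,4) (2,1) (3,3) (4,2) (1,6)
Orthogonality requires all 49 pairs distinct.
Check by first coordinate: for each symbol s of L1, list the L2 entries in the n cells where L1 = s; they must all differ.
  L1 = 0: L2 entries (in reading order) 1, 5, 6, 3, 2, 4, 0 — all 7 distinct ✓
  L1 = 1: L2 entries (in reading order) 0, 2, 4, 1, 3, 5, 6 — all 7 distinct ✓
  L1 = 2: L2 entries (in reading order) 3, 4, 0, 2, 5, 6, 1 — all 7 distinct ✓
  L1 = 3: L2 entries (in reading order) 2, 6, 1, 5, 4, 0, 3 — all 7 distinct ✓
  L1 = 4: L2 entries (in reading order) 5, 0, 3, 4, 6, 1, 2 — all 7 distinct ✓
  L1 = 5: L2 entries (in reading order) 4, 1, 2, 6, 0, 3, 5 — all 7 distinct ✓
  L1 = 6: L2 entries (in reading order) 6, 3, 5, 0, 1, 2, 4 — all 7 distinct ✓
Every symbol of L1 meets every symbol of L2 exactly once, so all 49 pairs are distinct (49 of 49).
Conclusion: YES.

YES


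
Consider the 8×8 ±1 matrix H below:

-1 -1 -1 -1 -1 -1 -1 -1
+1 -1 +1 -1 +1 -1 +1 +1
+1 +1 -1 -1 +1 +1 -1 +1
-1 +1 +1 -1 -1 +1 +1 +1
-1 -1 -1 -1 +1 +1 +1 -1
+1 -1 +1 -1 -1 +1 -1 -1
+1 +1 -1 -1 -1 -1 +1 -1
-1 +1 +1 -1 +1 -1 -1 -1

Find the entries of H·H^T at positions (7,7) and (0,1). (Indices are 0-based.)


Row 0 of H: [-1, -1, -1, -1, -1, -1, -1, -1].
Row 1 of H: [1, -1, 1, -1, 1, -1, 1, 1].
Row 7 of H: [-1, 1, 1, -1, 1, -1, -1, -1].
(H·H^T)[7][7] = Σ_j H[7][j]·H[7][j] = (-1)² + (1)² + (1)² + (-1)² + (1)² + (-1)² + (-1)² + (-1)² = 1 + 1 + 1 + 1 + 1 + 1 + 1 + 1 = 8.
(H·H^T)[0][1] = Σ_j H[0][j]·H[1][j] = (-1)·(1) + (-1)·(-1) + (-1)·(1) + (-1)·(-1) + (-1)·(1) + (-1)·(-1) + (-1)·(1) + (-1)·(1) = -1 + 1 + -1 + 1 + -1 + 1 + -1 + -1 = -2.
Rows 0 and 1 are not orthogonal (dot product = -2 ≠ 0), so H is not a Hadamard matrix.

(7,7) entry = 8; (0,1) entry = -2.


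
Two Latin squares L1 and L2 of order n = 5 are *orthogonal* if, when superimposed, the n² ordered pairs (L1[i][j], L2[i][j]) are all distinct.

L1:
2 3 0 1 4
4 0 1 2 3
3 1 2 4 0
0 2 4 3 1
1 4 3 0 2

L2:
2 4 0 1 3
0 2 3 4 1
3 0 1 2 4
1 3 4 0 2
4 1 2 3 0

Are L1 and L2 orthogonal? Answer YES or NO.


Form the n² = 25 superimposed pairs (L1[i][j], L2[i][j]), row by row (rows and columns indexed from 0):
row 0: (2,2) (3,4) (0,0) (1,1) (4,3)
row 1: (4,0) (0,2) (1,3) (2,4) (3,1)
row 2: (3,3) (1,0) (2,1) (4,2) (0,4)
row 3: (0,1) (2,3) (4,4) (3,0) (1,2)
row 4: (1,4) (4,1) (3,2) (0,3) (2,0)
Orthogonality requires all 25 pairs distinct.
Check by first coordinate: for each symbol s of L1, list the L2 entries in the n cells where L1 = s; they must all differ.
  L1 = 0: L2 entries (in reading order) 0, 2, 4, 1, 3 — all 5 distinct ✓
  L1 = 1: L2 entries (in reading order) 1, 3, 0, 2, 4 — all 5 distinct ✓
  L1 = 2: L2 entries (in reading order) 2, 4, 1, 3, 0 — all 5 distinct ✓
  L1 = 3: L2 entries (in reading order) 4, 1, 3, 0, 2 — all 5 distinct ✓
  L1 = 4: L2 entries (in reading order) 3, 0, 2, 4, 1 — all 5 distinct ✓
Every symbol of L1 meets every symbol of L2 exactly once, so all 25 pairs are distinct (25 of 25).
Conclusion: YES.

YES


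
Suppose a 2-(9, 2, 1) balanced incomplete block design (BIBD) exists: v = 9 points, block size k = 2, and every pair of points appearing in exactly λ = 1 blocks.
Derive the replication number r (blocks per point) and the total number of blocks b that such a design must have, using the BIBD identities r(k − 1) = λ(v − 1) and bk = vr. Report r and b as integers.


Any 2-(v, k, λ) BIBD satisfies two necessary conditions:
  (i)  Each point sits in r blocks, and counting incidences through any fixed point gives r(k − 1) = λ(v − 1), so r = λ(v − 1)/(k − 1).
  (ii) Total incidences bk = vr, so b = vr/k.
Step 1: r = λ(v − 1)/(k − 1) = 1·(9 − 1)/(2 − 1) = 1·8/1 = 8/1 = 8.
Step 2: b = vr/k = 9·8/2 = 72/2 = 36.
Check integrality: r = 8 ∈ Z ✓, b = 36 ∈ Z ✓.
(These identities are necessary conditions: they determine r and b for any design with these parameters, but do not by themselves prove that one exists.)

r = 8, b = 36.


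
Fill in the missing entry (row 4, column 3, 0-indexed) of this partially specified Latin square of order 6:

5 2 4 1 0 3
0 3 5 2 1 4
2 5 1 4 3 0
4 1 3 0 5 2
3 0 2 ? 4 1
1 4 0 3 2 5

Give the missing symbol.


Row 4 contains symbols [0, 1, 2, 3, 4] — missing [5].
Column 3 contains symbols [0, 1, 2, 3, 4] — missing [5].
The missing symbol must appear in both missing sets; intersection = [5].
Therefore the hidden value is 5.

Missing value = 5.


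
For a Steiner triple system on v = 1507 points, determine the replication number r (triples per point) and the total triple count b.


An STS(v) is a 2-(v, 3, 1) BIBD: block size k = 3, λ = 1.
Replication: r(k − 1) = λ(v − 1) ⇒ r·2 = 1507 − 1 = 1506 ⇒ r = 753.
Block count: bk = vr ⇒ b·3 = 1507·753 = 1134771 ⇒ b = 378257.
(Check via b = v(v − 1)/6 = 1507·1506/6 = 2269542/6 = 378257.)

r = 753, b = 378257.


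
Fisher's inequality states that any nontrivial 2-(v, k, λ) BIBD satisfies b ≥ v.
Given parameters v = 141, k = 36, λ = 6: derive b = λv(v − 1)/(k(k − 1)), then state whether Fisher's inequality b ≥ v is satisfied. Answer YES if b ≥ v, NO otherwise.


b = λv(v − 1)/(k(k − 1)) = 6·141·140/(36·35) = 118440/1260 = 94.
Compare with v = 141: b < v, so Fisher's inequality fails.

NO


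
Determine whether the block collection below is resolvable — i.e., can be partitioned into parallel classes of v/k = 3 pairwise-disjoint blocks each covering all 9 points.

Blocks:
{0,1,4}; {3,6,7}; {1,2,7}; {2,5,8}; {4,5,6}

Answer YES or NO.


v = 9, block size k = 3, number of blocks = 5.
For resolvability, blocks must partition into parallel classes of size v/k = 3.
Total blocks must therefore be a multiple of 3: 5 = 3·1 + 2 ⇒ not divisible ✗.
Resolvable? NO.

NO


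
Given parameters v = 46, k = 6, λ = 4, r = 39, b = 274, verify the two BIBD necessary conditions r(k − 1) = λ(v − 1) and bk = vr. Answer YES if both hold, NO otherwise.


Condition (i): r(k − 1) = 39·5 = 195; λ(v − 1) = 4·45 = 180. Match? NO.
Condition (ii): bk = 274·6 = 1644; vr = 46·39 = 1794. Match? NO.
Both conditions hold? NO.

NO


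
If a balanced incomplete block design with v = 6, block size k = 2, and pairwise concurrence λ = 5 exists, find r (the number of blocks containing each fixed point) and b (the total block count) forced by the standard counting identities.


Any 2-(v, k, λ) BIBD satisfies two necessary conditions:
  (i)  Each point sits in r blocks, and counting incidences through any fixed point gives r(k − 1) = λ(v − 1), so r = λ(v − 1)/(k − 1).
  (ii) Total incidences bk = vr, so b = vr/k.
Step 1: r = λ(v − 1)/(k − 1) = 5·(6 − 1)/(2 − 1) = 5·5/1 = 25/1 = 25.
Step 2: b = vr/k = 6·25/2 = 150/2 = 75.
Check integrality: r = 25 ∈ Z ✓, b = 75 ∈ Z ✓.
(These identities are necessary conditions: they determine r and b for any design with these parameters, but do not by themselves prove that one exists.)

r = 25, b = 75.


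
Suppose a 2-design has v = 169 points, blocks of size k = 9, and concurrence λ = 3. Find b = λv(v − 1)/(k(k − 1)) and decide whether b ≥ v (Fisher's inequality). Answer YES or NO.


r = λ(v − 1)/(k − 1) = 3·168/8 = 63.
b = vr/k = 169·63/9 = 1183.
Fisher's inequality: b ≥ v ⇔ 1183 ≥ 169? YES.

YES


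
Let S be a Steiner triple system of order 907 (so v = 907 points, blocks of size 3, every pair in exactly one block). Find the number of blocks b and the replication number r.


An STS(v) is a 2-(v, 3, 1) BIBD: block size k = 3, λ = 1.
Replication: r(k − 1) = λ(v − 1) ⇒ r·2 = 907 − 1 = 906 ⇒ r = 453.
Block count: b = v(v − 1)/6 = 907·906/6 = 821742/6 = 136957.
(Check via bk = vr: 136957·3 = 410871 = 907·453 = 410871 ✓.)

r = 453, b = 136957.


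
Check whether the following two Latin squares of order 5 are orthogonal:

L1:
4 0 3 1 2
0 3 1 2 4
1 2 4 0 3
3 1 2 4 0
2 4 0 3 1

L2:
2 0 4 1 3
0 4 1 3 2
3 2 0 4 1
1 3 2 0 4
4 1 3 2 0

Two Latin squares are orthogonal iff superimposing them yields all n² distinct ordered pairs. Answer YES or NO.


Form the n² = 25 superimposed pairs (L1[i][j], L2[i][j]), row by row (rows and columns indexed from 0):
row 0: (4,2) (0,0) (3,4) (1,1) (2,3)
row 1: (0,0) (3,4) (1,1) (2,3) (4,2)
row 2: (1,3) (2,2) (4,0) (0,4) (3,1)
row 3: (3,1) (1,3) (2,2) (4,0) (0,4)
row 4: (2,4) (4,1) (0,3) (3,2) (1,0)
Orthogonality requires all 25 pairs distinct.
But the pair (0,0) repeats: cell (0,1) has L1 = 0, L2 = 0, and cell (1,0) has L1 = 0, L2 = 0.
A repeated pair means some other pair never occurs (only 15 distinct pairs out of 25), so the squares are not orthogonal.
Conclusion: NO.

NO


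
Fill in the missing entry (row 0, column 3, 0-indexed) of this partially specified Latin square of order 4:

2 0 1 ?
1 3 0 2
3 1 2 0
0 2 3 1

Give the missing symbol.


Row 0 contains symbols [0, 1, 2] — missing [3].
Column 3 contains symbols [0, 1, 2] — missing [3].
The missing symbol must appear in both missing sets; intersection = [3].
Therefore the hidden value is 3.

Missing value = 3.


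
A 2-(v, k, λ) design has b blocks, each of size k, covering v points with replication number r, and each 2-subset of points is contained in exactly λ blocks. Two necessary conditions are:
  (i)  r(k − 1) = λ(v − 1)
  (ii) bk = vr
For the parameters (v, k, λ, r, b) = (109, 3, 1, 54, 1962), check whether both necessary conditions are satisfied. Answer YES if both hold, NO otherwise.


Condition (i): r(k − 1) = 54·2 = 108; λ(v − 1) = 1·108 = 108. Match? YES.
Condition (ii): bk = 1962·3 = 5886; vr = 109·54 = 5886. Match? YES.
Both conditions hold? YES.

YES


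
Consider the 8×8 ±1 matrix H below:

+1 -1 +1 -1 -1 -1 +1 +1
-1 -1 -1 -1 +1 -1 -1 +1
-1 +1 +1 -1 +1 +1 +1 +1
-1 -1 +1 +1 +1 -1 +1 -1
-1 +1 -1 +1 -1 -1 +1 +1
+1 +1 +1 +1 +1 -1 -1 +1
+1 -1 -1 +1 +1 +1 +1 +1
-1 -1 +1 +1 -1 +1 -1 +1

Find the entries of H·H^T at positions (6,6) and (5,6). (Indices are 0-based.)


Row 5 of H: [1, 1, 1, 1, 1, -1, -1, 1].
Row 6 of H: [1, -1, -1, 1, 1, 1, 1, 1].
(H·H^T)[6][6] = Σ_j H[6][j]·H[6][j] = (1)² + (-1)² + (-1)² + (1)² + (1)² + (1)² + (1)² + (1)² = 1 + 1 + 1 + 1 + 1 + 1 + 1 + 1 = 8.
(H·H^T)[5][6] = Σ_j H[5][j]·H[6][j] = (1)·(1) + (1)·(-1) + (1)·(-1) + (1)·(1) + (1)·(1) + (-1)·(1) + (-1)·(1) + (1)·(1) = 1 + -1 + -1 + 1 + 1 + -1 + -1 + 1 = 0.
So rows 5 and 6 are orthogonal; the diagonal entry equals n = 8.

(6,6) entry = 8; (5,6) entry = 0.


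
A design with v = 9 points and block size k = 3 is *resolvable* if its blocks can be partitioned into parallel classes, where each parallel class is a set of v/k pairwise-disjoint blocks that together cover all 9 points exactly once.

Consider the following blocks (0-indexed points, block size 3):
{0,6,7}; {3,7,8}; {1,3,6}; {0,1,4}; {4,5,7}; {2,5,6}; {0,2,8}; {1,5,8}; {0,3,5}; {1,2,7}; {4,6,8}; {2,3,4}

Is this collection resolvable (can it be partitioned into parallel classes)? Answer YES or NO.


v = 9, block size k = 3, number of blocks = 12.
For resolvability, blocks must partition into parallel classes of size v/k = 3.
Total blocks must therefore be a multiple of 3: 12 = 3·4 + 0 ⇒ divisible ✓.
Greedy packing gives 4 candidate class(es). Each should be a full parallel class (size 3, covers all 9 points).
  Class 1 (3 blocks): {0,6,7}; {1,5,8}; {2,3,4}. Points covered: [0, 1, 2, 3, 4, 5, 6, 7, 8].
  Class 2 (3 blocks): {3,7,8}; {0,1,4}; {2,5,6}. Points covered: [0, 1, 2, 3, 4, 5, 6, 7, 8].
  Class 3 (3 blocks): {1,3,6}; {4,5,7}; {0,2,8}. Points covered: [0, 1, 2, 3, 4, 5, 6, 7, 8].
  Class 4 (3 blocks): {0,3,5}; {1,2,7}; {4,6,8}. Points covered: [0, 1, 2, 3, 4, 5, 6, 7, 8].
All classes full (size 3)? YES. All classes cover every point? YES.
Resolvable? YES.

YES


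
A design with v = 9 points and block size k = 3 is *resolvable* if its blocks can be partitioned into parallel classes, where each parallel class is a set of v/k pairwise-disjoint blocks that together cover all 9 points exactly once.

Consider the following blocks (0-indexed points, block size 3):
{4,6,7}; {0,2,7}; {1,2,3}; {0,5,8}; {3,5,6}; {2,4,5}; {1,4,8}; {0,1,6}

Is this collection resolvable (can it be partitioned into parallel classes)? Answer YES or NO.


v = 9, block size k = 3, number of blocks = 8.
For resolvability, blocks must partition into parallel classes of size v/k = 3.
Total blocks must therefore be a multiple of 3: 8 = 3·2 + 2 ⇒ not divisible ✗.
Resolvable? NO.

NO


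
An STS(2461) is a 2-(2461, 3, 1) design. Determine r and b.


An STS(v) is a 2-(v, 3, 1) BIBD: block size k = 3, λ = 1.
Replication: r(k − 1) = λ(v − 1) ⇒ r·2 = 2461 − 1 = 2460 ⇒ r = 1230.
Block count: b = v(v − 1)/6 = 2461·2460/6 = 6054060/6 = 1009010.

r = 1230, b = 1009010.


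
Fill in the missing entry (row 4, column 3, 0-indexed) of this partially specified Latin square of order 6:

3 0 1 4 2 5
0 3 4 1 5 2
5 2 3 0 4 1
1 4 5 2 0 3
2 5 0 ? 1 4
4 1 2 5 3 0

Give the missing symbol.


Row 4 contains symbols [0, 1, 2, 4, 5] — missing [3].
Column 3 contains symbols [0, 1, 2, 4, 5] — missing [3].
The missing symbol must appear in both missing sets; intersection = [3].
Therefore the hidden value is 3.

Missing value = 3.


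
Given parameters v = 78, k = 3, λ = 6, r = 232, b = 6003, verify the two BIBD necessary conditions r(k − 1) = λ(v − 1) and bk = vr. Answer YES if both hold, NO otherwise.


Condition (i): r(k − 1) = 232·2 = 464; λ(v − 1) = 6·77 = 462. Match? NO.
Condition (ii): bk = 6003·3 = 18009; vr = 78·232 = 18096. Match? NO.
Both conditions hold? NO.

NO


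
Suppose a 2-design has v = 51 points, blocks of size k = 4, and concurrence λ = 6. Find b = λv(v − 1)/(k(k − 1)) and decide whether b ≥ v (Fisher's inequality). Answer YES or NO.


b = λv(v − 1)/(k(k − 1)) = 6·51·50/(4·3) = 15300/12 = 1275.
Compare with v = 51: b ≥ v, so Fisher's inequality holds.

YES


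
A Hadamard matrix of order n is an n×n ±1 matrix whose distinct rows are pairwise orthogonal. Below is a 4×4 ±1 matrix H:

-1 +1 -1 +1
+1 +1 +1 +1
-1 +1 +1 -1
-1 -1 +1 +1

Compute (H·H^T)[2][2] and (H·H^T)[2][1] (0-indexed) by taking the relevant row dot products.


Row 1 of H: [1, 1, 1, 1].
Row 2 of H: [-1, 1, 1, -1].
(H·H^T)[2][2] = Σ_j H[2][j]·H[2][j] = (-1)² + (1)² + (1)² + (-1)² = 1 + 1 + 1 + 1 = 4.
(H·H^T)[2][1] = Σ_j H[2][j]·H[1][j] = (-1)·(1) + (1)·(1) + (1)·(1) + (-1)·(1) = -1 + 1 + 1 + -1 = 0.
So rows 2 and 1 are orthogonal; the diagonal entry equals n = 4.

(2,2) entry = 4; (2,1) entry = 0.


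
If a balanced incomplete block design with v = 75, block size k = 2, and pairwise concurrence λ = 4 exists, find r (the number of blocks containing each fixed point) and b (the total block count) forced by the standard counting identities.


Any 2-(v, k, λ) BIBD satisfies two necessary conditions:
  (i)  Each point sits in r blocks, and counting incidences through any fixed point gives r(k − 1) = λ(v − 1), so r = λ(v − 1)/(k − 1).
  (ii) Total incidences bk = vr, so b = vr/k.
Step 1: r = λ(v − 1)/(k − 1) = 4·(75 − 1)/(2 − 1) = 4·74/1 = 296/1 = 296.
Step 2: b = vr/k = 75·296/2 = 22200/2 = 11100.
Check integrality: r = 296 ∈ Z ✓, b = 11100 ∈ Z ✓.
(These identities are necessary conditions: they determine r and b for any design with these parameters, but do not by themselves prove that one exists.)

r = 296, b = 11100.


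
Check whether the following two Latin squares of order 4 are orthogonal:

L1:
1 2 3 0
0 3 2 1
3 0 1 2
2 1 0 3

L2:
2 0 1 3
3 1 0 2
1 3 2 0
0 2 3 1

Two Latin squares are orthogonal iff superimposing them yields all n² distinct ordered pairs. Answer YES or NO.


Form the n² = 16 superimposed pairs (L1[i][j], L2[i][j]), row by row (rows and columns indexed from 0):
row 0: (1,2) (2,0) (3,1) (0,3)
row 1: (0,3) (3,1) (2,0) (1,2)
row 2: (3,1) (0,3) (1,2) (2,0)
row 3: (2,0) (1,2) (0,3) (3,1)
Orthogonality requires all 16 pairs distinct.
But the pair (0,3) repeats: cell (0,3) has L1 = 0, L2 = 3, and cell (1,0) has L1 = 0, L2 = 3.
A repeated pair means some other pair never occurs (only 4 distinct pairs out of 16), so the squares are not orthogonal.
Conclusion: NO.

NO


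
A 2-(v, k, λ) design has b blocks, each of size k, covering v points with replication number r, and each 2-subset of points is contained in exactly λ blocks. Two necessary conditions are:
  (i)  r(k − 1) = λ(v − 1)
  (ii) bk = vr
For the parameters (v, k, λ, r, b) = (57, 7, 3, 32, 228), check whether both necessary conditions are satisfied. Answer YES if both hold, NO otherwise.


Condition (i): r(k − 1) = 32·6 = 192; λ(v − 1) = 3·56 = 168. Match? NO.
Condition (ii): bk = 228·7 = 1596; vr = 57·32 = 1824. Match? NO.
Both conditions hold? NO.

NO


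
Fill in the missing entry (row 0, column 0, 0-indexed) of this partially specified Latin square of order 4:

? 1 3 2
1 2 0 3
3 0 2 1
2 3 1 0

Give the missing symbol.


Row 0 contains symbols [1, 2, 3] — missing [0].
Column 0 contains symbols [1, 2, 3] — missing [0].
The missing symbol must appear in both missing sets; intersection = [0].
Therefore the hidden value is 0.

Missing value = 0.


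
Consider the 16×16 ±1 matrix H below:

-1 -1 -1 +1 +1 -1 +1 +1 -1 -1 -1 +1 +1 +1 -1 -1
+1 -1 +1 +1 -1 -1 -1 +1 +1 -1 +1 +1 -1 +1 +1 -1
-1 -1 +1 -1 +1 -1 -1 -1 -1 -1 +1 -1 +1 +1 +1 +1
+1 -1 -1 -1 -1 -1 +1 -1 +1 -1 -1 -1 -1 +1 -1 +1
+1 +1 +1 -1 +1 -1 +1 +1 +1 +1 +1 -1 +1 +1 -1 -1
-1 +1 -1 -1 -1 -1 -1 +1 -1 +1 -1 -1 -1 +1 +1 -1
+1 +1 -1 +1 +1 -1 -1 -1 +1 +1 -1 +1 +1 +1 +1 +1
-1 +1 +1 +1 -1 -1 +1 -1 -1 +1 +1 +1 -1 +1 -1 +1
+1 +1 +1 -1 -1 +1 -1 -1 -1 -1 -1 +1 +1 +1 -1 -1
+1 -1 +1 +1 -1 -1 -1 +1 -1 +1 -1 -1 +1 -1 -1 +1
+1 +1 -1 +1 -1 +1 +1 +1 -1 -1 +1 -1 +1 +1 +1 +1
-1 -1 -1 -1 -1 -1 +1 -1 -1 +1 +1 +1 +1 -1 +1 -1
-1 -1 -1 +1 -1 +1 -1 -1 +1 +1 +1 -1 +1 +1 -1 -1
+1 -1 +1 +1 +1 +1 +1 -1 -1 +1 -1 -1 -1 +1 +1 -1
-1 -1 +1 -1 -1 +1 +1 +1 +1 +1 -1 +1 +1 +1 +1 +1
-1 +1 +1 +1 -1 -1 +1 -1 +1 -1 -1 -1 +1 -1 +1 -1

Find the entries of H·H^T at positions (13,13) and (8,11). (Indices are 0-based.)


Row 8 of H: [1, 1, 1, -1, -1, 1, -1, -1, -1, -1, -1, 1, 1, 1, -1, -1].
Row 11 of H: [-1, -1, -1, -1, -1, -1, 1, -1, -1, 1, 1, 1, 1, -1, 1, -1].
Row 13 of H: [1, -1, 1, 1, 1, 1, 1, -1, -1, 1, -1, -1, -1, 1, 1, -1].
(H·H^T)[13][13] = Σ_j H[13][j]·H[13][j] = (1)² + (-1)² + (1)² + (1)² + (1)² + (1)² + (1)² + (-1)² + (-1)² + (1)² + (-1)² + (-1)² + (-1)² + (1)² + (1)² + (-1)² = 1 + 1 + 1 + 1 + 1 + 1 + 1 + 1 + 1 + 1 + 1 + 1 + 1 + 1 + 1 + 1 = 16.
(H·H^T)[8][11] = Σ_j H[8][j]·H[11][j] = (1)·(-1) + (1)·(-1) + (1)·(-1) + (-1)·(-1) + (-1)·(-1) + (1)·(-1) + (-1)·(1) + (-1)·(-1) + (-1)·(-1) + (-1)·(1) + (-1)·(1) + (1)·(1) + (1)·(1) + (1)·(-1) + (-1)·(1) + (-1)·(-1) = -1 + -1 + -1 + 1 + 1 + -1 + -1 + 1 + 1 + -1 + -1 + 1 + 1 + -1 + -1 + 1 = -2.
Rows 8 and 11 are not orthogonal (dot product = -2 ≠ 0), so H is not a Hadamard matrix.

(13,13) entry = 16; (8,11) entry = -2.


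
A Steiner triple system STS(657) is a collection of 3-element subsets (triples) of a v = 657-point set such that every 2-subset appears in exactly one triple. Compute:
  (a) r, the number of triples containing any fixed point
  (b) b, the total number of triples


An STS(v) is a 2-(v, 3, 1) BIBD: block size k = 3, λ = 1.
Replication: r(k − 1) = λ(v − 1) ⇒ r·2 = 657 − 1 = 656 ⇒ r = 328.
Block count: b = v(v − 1)/6 = 657·656/6 = 430992/6 = 71832.

r = 328, b = 71832.


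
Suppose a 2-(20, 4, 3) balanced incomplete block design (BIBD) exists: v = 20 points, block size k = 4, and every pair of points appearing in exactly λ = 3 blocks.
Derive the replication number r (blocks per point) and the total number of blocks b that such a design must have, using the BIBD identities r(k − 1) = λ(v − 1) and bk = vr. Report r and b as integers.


Any 2-(v, k, λ) BIBD satisfies two necessary conditions:
  (i)  Each point sits in r blocks, and counting incidences through any fixed point gives r(k − 1) = λ(v − 1), so r = λ(v − 1)/(k − 1).
  (ii) Total incidences bk = vr, so b = vr/k.
Step 1: r = λ(v − 1)/(k − 1) = 3·(20 − 1)/(4 − 1) = 3·19/3 = 57/3 = 19.
Step 2: b = vr/k = 20·19/4 = 380/4 = 95.
Check integrality: r = 19 ∈ Z ✓, b = 95 ∈ Z ✓.
(These identities are necessary conditions: they determine r and b for any design with these parameters, but do not by themselves prove that one exists.)

r = 19, b = 95.


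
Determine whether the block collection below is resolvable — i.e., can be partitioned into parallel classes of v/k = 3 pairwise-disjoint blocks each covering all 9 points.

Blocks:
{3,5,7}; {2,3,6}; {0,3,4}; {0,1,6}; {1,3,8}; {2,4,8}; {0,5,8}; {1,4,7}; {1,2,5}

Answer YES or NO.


v = 9, block size k = 3, number of blocks = 9.
For resolvability, blocks must partition into parallel classes of size v/k = 3.
Total blocks must therefore be a multiple of 3: 9 = 3·3 + 0 ⇒ divisible ✓.
Consider block {0,3,4}. The only other block(s) in the collection disjoint from it are {1,2,5} — just 1 block(s). Any parallel class containing {0,3,4} would need 2 other blocks each disjoint from it, so no parallel class of size 3 can contain {0,3,4}.
Since every block must belong to some parallel class in a resolution, the collection cannot be partitioned into parallel classes.
Resolvable? NO.

NO


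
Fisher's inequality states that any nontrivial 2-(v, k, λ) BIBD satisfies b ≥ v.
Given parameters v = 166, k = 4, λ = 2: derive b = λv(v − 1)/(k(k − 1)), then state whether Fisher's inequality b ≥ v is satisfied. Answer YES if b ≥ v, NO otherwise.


b = λv(v − 1)/(k(k − 1)) = 2·166·165/(4·3) = 54780/12 = 4565.
Compare with v = 166: b ≥ v, so Fisher's inequality holds.

YES


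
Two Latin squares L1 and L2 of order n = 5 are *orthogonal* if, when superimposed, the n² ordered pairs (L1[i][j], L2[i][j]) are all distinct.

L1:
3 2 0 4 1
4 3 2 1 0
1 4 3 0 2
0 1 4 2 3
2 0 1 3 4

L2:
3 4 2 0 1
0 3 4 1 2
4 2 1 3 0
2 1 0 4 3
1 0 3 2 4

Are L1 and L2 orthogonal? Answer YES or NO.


Form the n² = 25 superimposed pairs (L1[i][j], L2[i][j]), row by row (rows and columns indexed from 0):
row 0: (3,3) (2,4) (0,2) (4,0) (1,1)
row 1: (4,0) (3,3) (2,4) (1,1) (0,2)
row 2: (1,4) (4,2) (3,1) (0,3) (2,0)
row 3: (0,2) (1,1) (4,0) (2,4) (3,3)
row 4: (2,1) (0,0) (1,3) (3,2) (4,4)
Orthogonality requires all 25 pairs distinct.
But the pair (4,0) repeats: cell (0,3) has L1 = 4, L2 = 0, and cell (1,0) has L1 = 4, L2 = 0.
A repeated pair means some other pair never occurs (only 15 distinct pairs out of 25), so the squares are not orthogonal.
Conclusion: NO.

NO


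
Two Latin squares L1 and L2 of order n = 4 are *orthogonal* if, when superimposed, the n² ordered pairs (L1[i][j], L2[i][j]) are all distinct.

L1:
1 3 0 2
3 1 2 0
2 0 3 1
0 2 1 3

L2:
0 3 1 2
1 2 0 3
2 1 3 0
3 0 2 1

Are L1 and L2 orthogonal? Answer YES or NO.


Form the n² = 16 superimposed pairs (L1[i][j], L2[i][j]), row by row (rows and columns indexed from 0):
row 0: (1,0) (3,3) (0,1) (2,2)
row 1: (3,1) (1,2) (2,0) (0,3)
row 2: (2,2) (0,1) (3,3) (1,0)
row 3: (0,3) (2,0) (1,2) (3,1)
Orthogonality requires all 16 pairs distinct.
But the pair (2,2) repeats: cell (0,3) has L1 = 2, L2 = 2, and cell (2,0) has L1 = 2, L2 = 2.
A repeated pair means some other pair never occurs (only 8 distinct pairs out of 16), so the squares are not orthogonal.
Conclusion: NO.

NO


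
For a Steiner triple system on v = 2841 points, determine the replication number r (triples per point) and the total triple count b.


An STS(v) is a 2-(v, 3, 1) BIBD: block size k = 3, λ = 1.
Replication: r(k − 1) = λ(v − 1) ⇒ r·2 = 2841 − 1 = 2840 ⇒ r = 1420.
Block count: bk = vr ⇒ b·3 = 2841·1420 = 4034220 ⇒ b = 1344740.
(Check via b = v(v − 1)/6 = 2841·2840/6 = 8068440/6 = 1344740.)

r = 1420, b = 1344740.


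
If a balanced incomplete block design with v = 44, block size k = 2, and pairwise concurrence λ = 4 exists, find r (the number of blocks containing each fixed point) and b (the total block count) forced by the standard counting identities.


Any 2-(v, k, λ) BIBD satisfies two necessary conditions:
  (i)  Each point sits in r blocks, and counting incidences through any fixed point gives r(k − 1) = λ(v − 1), so r = λ(v − 1)/(k − 1).
  (ii) Total incidences bk = vr, so b = vr/k.
Step 1: r = λ(v − 1)/(k − 1) = 4·(44 − 1)/(2 − 1) = 4·43/1 = 172/1 = 172.
Step 2: b = vr/k = 44·172/2 = 7568/2 = 3784.
Check integrality: r = 172 ∈ Z ✓, b = 3784 ∈ Z ✓.
(These identities are necessary conditions: they determine r and b for any design with these parameters, but do not by themselves prove that one exists.)

r = 172, b = 3784.


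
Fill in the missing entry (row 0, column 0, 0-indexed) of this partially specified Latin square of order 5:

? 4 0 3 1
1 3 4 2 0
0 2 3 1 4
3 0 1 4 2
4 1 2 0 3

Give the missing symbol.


Row 0 contains symbols [0, 1, 3, 4] — missing [2].
Column 0 contains symbols [0, 1, 3, 4] — missing [2].
The missing symbol must appear in both missing sets; intersection = [2].
Therefore the hidden value is 2.

Missing value = 2.


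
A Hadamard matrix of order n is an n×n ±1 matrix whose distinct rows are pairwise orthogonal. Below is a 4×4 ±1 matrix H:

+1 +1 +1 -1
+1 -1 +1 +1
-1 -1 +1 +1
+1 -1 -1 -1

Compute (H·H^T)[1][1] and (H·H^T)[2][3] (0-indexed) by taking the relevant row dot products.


Row 1 of H: [1, -1, 1, 1].
Row 2 of H: [-1, -1, 1, 1].
Row 3 of H: [1, -1, -1, -1].
(H·H^T)[1][1] = Σ_j H[1][j]·H[1][j] = (1)² + (-1)² + (1)² + (1)² = 1 + 1 + 1 + 1 = 4.
(H·H^T)[2][3] = Σ_j H[2][j]·H[3][j] = (-1)·(1) + (-1)·(-1) + (1)·(-1) + (1)·(-1) = -1 + 1 + -1 + -1 = -2.
Rows 2 and 3 are not orthogonal (dot product = -2 ≠ 0), so H is not a Hadamard matrix.

(1,1) entry = 4; (2,3) entry = -2.


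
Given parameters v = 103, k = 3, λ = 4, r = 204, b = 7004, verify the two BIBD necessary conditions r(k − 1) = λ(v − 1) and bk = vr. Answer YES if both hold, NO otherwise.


Condition (i): r(k − 1) = 204·2 = 408; λ(v − 1) = 4·102 = 408. Match? YES.
Condition (ii): bk = 7004·3 = 21012; vr = 103·204 = 21012. Match? YES.
Both conditions hold? YES.

YES


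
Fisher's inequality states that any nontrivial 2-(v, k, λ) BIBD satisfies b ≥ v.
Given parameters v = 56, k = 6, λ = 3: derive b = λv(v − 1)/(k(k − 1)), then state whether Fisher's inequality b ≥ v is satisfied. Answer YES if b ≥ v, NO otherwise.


r = λ(v − 1)/(k − 1) = 3·55/5 = 33.
b = vr/k = 56·33/6 = 308.
Fisher's inequality: b ≥ v ⇔ 308 ≥ 56? YES.

YES


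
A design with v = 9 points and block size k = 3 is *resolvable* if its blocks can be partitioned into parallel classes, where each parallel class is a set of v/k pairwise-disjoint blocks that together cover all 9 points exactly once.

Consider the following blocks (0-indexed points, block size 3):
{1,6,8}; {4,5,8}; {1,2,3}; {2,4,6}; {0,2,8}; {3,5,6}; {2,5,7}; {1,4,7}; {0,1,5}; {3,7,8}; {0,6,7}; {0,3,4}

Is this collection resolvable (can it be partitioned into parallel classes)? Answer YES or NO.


v = 9, block size k = 3, number of blocks = 12.
For resolvability, blocks must partition into parallel classes of size v/k = 3.
Total blocks must therefore be a multiple of 3: 12 = 3·4 + 0 ⇒ divisible ✓.
Greedy packing gives 4 candidate class(es). Each should be a full parallel class (size 3, covers all 9 points).
  Class 1 (3 blocks): {1,6,8}; {2,5,7}; {0,3,4}. Points covered: [0, 1, 2, 3, 4, 5, 6, 7, 8].
  Class 2 (3 blocks): {4,5,8}; {1,2,3}; {0,6,7}. Points covered: [0, 1, 2, 3, 4, 5, 6, 7, 8].
  Class 3 (3 blocks): {2,4,6}; {0,1,5}; {3,7,8}. Points covered: [0, 1, 2, 3, 4, 5, 6, 7, 8].
  Class 4 (3 blocks): {0,2,8}; {3,5,6}; {1,4,7}. Points covered: [0, 1, 2, 3, 4, 5, 6, 7, 8].
All classes full (size 3)? YES. All classes cover every point? YES.
Resolvable? YES.

YES


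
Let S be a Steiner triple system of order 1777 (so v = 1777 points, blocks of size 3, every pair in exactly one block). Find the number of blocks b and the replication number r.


An STS(v) is a 2-(v, 3, 1) BIBD: block size k = 3, λ = 1.
Replication: r(k − 1) = λ(v − 1) ⇒ r·2 = 1777 − 1 = 1776 ⇒ r = 888.
Block count: bk = vr ⇒ b·3 = 1777·888 = 1577976 ⇒ b = 525992.

r = 888, b = 525992.


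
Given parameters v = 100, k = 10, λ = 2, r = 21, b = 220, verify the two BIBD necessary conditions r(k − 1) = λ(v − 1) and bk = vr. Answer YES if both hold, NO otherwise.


Condition (i): r(k − 1) = 21·9 = 189; λ(v − 1) = 2·99 = 198. Match? NO.
Condition (ii): bk = 220·10 = 2200; vr = 100·21 = 2100. Match? NO.
Both conditions hold? NO.

NO


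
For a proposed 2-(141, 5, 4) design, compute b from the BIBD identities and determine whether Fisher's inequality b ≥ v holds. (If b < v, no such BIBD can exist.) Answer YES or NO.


b = λv(v − 1)/(k(k − 1)) = 4·141·140/(5·4) = 78960/20 = 3948.
Compare with v = 141: b ≥ v, so Fisher's inequality holds.

YES


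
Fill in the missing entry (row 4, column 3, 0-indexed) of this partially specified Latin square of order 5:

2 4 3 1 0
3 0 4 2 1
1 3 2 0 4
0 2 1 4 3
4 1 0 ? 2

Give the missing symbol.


Row 4 contains symbols [0, 1, 2, 4] — missing [3].
Column 3 contains symbols [0, 1, 2, 4] — missing [3].
The missing symbol must appear in both missing sets; intersection = [3].
Therefore the hidden value is 3.

Missing value = 3.


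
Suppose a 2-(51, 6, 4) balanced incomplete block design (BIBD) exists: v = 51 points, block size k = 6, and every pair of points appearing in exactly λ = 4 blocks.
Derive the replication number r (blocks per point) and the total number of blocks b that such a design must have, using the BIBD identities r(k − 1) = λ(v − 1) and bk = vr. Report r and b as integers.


Any 2-(v, k, λ) BIBD satisfies two necessary conditions:
  (i)  Each point sits in r blocks, and counting incidences through any fixed point gives r(k − 1) = λ(v − 1), so r = λ(v − 1)/(k − 1).
  (ii) Total incidences bk = vr, so b = vr/k.
Step 1: r = λ(v − 1)/(k − 1) = 4·(51 − 1)/(6 − 1) = 4·50/5 = 200/5 = 40.
Step 2: b = vr/k = 51·40/6 = 2040/6 = 340.
Check integrality: r = 40 ∈ Z ✓, b = 340 ∈ Z ✓.
(These identities are necessary conditions: they determine r and b for any design with these parameters, but do not by themselves prove that one exists.)

r = 40, b = 340.


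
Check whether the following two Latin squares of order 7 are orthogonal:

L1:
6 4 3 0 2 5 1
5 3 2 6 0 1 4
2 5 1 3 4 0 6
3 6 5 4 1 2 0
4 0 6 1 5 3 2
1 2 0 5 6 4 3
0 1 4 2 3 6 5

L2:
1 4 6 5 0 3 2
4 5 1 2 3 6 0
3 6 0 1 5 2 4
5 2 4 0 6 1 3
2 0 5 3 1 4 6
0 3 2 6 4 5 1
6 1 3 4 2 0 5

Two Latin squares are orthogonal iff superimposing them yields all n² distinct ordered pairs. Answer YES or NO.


Form the n² = 49 superimposed pairs (L1[i][j], L2[i][j]), row by row (rows and columns indexed from 0):
row 0: (6,1) (4,4) (3,6) (0,5) (2,0) (5,3) (1,2)
row 1: (5,4) (3,5) (2,1) (6,2) (0,3) (1,6) (4,0)
row 2: (2,3) (5,6) (1,0) (3,1) (4,5) (0,2) (6,4)
row 3: (3,5) (6,2) (5,4) (4,0) (1,6) (2,1) (0,3)
row 4: (4,2) (0,0) (6,5) (1,3) (5,1) (3,4) (2,6)
row 5: (1,0) (2,3) (0,2) (5,6) (6,4) (4,5) (3,1)
row 6: (0,6) (1,1) (4,3) (2,4) (3,2) (6,0) (5,5)
Orthogonality requires all 49 pairs distinct.
But the pair (3,5) repeats: cell (1,1) has L1 = 3, L2 = 5, and cell (3,0) has L1 = 3, L2 = 5.
A repeated pair means some other pair never occurs (only 35 distinct pairs out of 49), so the squares are not orthogonal.
Conclusion: NO.

NO


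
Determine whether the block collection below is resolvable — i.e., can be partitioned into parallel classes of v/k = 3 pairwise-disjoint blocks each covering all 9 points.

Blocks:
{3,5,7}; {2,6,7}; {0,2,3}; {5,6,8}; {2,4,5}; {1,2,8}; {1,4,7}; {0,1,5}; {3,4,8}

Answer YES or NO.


v = 9, block size k = 3, number of blocks = 9.
For resolvability, blocks must partition into parallel classes of size v/k = 3.
Total blocks must therefore be a multiple of 3: 9 = 3·3 + 0 ⇒ divisible ✓.
Consider block {3,5,7}. The only other block(s) in the collection disjoint from it are {1,2,8} — just 1 block(s). Any parallel class containing {3,5,7} would need 2 other blocks each disjoint from it, so no parallel class of size 3 can contain {3,5,7}.
Since every block must belong to some parallel class in a resolution, the collection cannot be partitioned into parallel classes.
Resolvable? NO.

NO


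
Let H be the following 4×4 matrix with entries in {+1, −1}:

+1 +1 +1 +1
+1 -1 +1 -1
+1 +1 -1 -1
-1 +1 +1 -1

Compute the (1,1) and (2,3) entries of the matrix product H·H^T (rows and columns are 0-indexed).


Row 1 of H: [1, -1, 1, -1].
Row 2 of H: [1, 1, -1, -1].
Row 3 of H: [-1, 1, 1, -1].
(H·H^T)[1][1] = Σ_j H[1][j]·H[1][j] = (1)² + (-1)² + (1)² + (-1)² = 1 + 1 + 1 + 1 = 4.
(H·H^T)[2][3] = Σ_j H[2][j]·H[3][j] = (1)·(-1) + (1)·(1) + (-1)·(1) + (-1)·(-1) = -1 + 1 + -1 + 1 = 0.
So rows 2 and 3 are orthogonal; the diagonal entry equals n = 4.

(1,1) entry = 4; (2,3) entry = 0.


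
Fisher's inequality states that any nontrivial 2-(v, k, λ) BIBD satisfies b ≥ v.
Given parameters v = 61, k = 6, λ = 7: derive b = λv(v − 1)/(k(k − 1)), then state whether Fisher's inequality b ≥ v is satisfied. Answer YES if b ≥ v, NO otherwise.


b = λv(v − 1)/(k(k − 1)) = 7·61·60/(6·5) = 25620/30 = 854.
Compare with v = 61: b ≥ v, so Fisher's inequality holds.

YES


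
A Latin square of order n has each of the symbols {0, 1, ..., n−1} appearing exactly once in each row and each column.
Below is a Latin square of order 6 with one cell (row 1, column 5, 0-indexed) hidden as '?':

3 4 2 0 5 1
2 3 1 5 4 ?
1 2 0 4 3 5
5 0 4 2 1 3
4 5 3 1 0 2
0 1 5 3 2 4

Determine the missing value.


Row 1 contains symbols [1, 2, 3, 4, 5] — missing [0].
Column 5 contains symbols [1, 2, 3, 4, 5] — missing [0].
The missing symbol must appear in both missing sets; intersection = [0].
Therefore the hidden value is 0.

Missing value = 0.


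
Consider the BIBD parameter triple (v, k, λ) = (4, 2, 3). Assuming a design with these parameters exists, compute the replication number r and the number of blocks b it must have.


Any 2-(v, k, λ) BIBD satisfies two necessary conditions:
  (i)  Each point sits in r blocks, and counting incidences through any fixed point gives r(k − 1) = λ(v − 1), so r = λ(v − 1)/(k − 1).
  (ii) Total incidences bk = vr, so b = vr/k.
Step 1: r = λ(v − 1)/(k − 1) = 3·(4 − 1)/(2 − 1) = 3·3/1 = 9/1 = 9.
Step 2: b = vr/k = 4·9/2 = 36/2 = 18.
Check integrality: r = 9 ∈ Z ✓, b = 18 ∈ Z ✓.
(These identities are necessary conditions: they determine r and b for any design with these parameters, but do not by themselves prove that one exists.)

r = 9, b = 18.


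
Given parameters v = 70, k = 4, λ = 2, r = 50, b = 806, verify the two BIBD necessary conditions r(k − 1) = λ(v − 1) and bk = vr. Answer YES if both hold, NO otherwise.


Condition (i): r(k − 1) = 50·3 = 150; λ(v − 1) = 2·69 = 138. Match? NO.
Condition (ii): bk = 806·4 = 3224; vr = 70·50 = 3500. Match? NO.
Both conditions hold? NO.

NO


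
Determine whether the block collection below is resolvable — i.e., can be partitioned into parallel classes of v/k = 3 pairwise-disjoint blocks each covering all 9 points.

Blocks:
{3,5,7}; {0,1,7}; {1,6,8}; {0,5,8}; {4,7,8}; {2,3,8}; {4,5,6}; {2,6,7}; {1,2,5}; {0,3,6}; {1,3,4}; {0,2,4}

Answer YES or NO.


v = 9, block size k = 3, number of blocks = 12.
For resolvability, blocks must partition into parallel classes of size v/k = 3.
Total blocks must therefore be a multiple of 3: 12 = 3·4 + 0 ⇒ divisible ✓.
Greedy packing gives 4 candidate class(es). Each should be a full parallel class (size 3, covers all 9 points).
  Class 1 (3 blocks): {3,5,7}; {1,6,8}; {0,2,4}. Points covered: [0, 1, 2, 3, 4, 5, 6, 7, 8].
  Class 2 (3 blocks): {0,1,7}; {2,3,8}; {4,5,6}. Points covered: [0, 1, 2, 3, 4, 5, 6, 7, 8].
  Class 3 (3 blocks): {0,5,8}; {2,6,7}; {1,3,4}. Points covered: [0, 1, 2, 3, 4, 5, 6, 7, 8].
  Class 4 (3 blocks): {4,7,8}; {1,2,5}; {0,3,6}. Points covered: [0, 1, 2, 3, 4, 5, 6, 7, 8].
All classes full (size 3)? YES. All classes cover every point? YES.
Resolvable? YES.

YES


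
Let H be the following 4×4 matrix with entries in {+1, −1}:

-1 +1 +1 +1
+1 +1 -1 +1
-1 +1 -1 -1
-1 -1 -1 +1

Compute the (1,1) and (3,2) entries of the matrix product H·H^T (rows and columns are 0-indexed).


Row 1 of H: [1, 1, -1, 1].
Row 2 of H: [-1, 1, -1, -1].
Row 3 of H: [-1, -1, -1, 1].
(H·H^T)[1][1] = Σ_j H[1][j]·H[1][j] = (1)² + (1)² + (-1)² + (1)² = 1 + 1 + 1 + 1 = 4.
(H·H^T)[3][2] = Σ_j H[3][j]·H[2][j] = (-1)·(-1) + (-1)·(1) + (-1)·(-1) + (1)·(-1) = 1 + -1 + 1 + -1 = 0.
So rows 3 and 2 are orthogonal; the diagonal entry equals n = 4.

(1,1) entry = 4; (3,2) entry = 0.


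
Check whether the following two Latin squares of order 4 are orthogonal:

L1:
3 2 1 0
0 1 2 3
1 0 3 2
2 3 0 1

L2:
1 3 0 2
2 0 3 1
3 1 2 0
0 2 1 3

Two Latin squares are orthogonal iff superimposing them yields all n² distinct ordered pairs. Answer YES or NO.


Form the n² = 16 superimposed pairs (L1[i][j], L2[i][j]), row by row (rows and columns indexed from 0):
row 0: (3,1) (2,3) (1,0) (0,2)
row 1: (0,2) (1,0) (2,3) (3,1)
row 2: (1,3) (0,1) (3,2) (2,0)
row 3: (2,0) (3,2) (0,1) (1,3)
Orthogonality requires all 16 pairs distinct.
But the pair (0,2) repeats: cell (0,3) has L1 = 0, L2 = 2, and cell (1,0) has L1 = 0, L2 = 2.
A repeated pair means some other pair never occurs (only 8 distinct pairs out of 16), so the squares are not orthogonal.
Conclusion: NO.

NO


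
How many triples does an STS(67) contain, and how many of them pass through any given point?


An STS(v) is a 2-(v, 3, 1) BIBD: block size k = 3, λ = 1.
Replication: r(k − 1) = λ(v − 1) ⇒ r·2 = 67 − 1 = 66 ⇒ r = 33.
Block count: b = v(v − 1)/6 = 67·66/6 = 4422/6 = 737.

r = 33, b = 737.
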